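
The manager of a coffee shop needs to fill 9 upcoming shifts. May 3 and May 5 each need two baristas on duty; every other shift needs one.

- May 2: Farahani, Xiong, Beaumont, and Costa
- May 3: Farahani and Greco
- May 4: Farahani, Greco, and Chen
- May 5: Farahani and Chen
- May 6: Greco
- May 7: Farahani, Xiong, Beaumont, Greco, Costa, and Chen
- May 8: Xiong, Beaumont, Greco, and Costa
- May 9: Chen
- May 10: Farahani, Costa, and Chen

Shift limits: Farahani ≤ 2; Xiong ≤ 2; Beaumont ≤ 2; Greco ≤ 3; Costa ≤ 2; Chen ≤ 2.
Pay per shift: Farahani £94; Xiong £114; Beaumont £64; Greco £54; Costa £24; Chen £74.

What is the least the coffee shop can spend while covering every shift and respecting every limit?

£674

May 3 can only be covered by Farahani and Greco, so that assignment is forced.
May 5 can only be covered by Farahani and Chen, so that assignment is forced.
May 6 can only be covered by Greco, so that assignment is forced.
Picking the cheapest available barista for each shift independently would cost £594, but that ignores the shift limits.
An optimal schedule: May 2→Costa, May 3→Greco+Farahani, May 4→Greco, May 5→Chen+Farahani, May 6→Greco, May 7→Beaumont, May 8→Beaumont, May 9→Chen, May 10→Costa.
Total: 24 + 54 + 94 + 54 + 74 + 94 + 54 + 64 + 64 + 74 + 24 = £674.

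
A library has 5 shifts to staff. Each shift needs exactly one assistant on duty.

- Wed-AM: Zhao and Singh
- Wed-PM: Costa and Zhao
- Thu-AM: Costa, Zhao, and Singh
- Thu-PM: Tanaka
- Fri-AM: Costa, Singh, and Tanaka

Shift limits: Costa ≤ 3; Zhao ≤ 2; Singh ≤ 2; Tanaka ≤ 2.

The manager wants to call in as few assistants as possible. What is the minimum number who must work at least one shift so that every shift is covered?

3

5 slots to fill and no one can take more than 3, so at least ⌈5/3⌉ = 2 assistants are needed.
No set of 2 assistants can cover every shift (each such set leaves at least one shift with no one available or exceeds a cap).
Costa, Zhao, and Tanaka alone can cover everything: Wed-AM→Zhao, Wed-PM→Costa, Thu-AM→Costa, Thu-PM→Tanaka, Fri-AM→Costa.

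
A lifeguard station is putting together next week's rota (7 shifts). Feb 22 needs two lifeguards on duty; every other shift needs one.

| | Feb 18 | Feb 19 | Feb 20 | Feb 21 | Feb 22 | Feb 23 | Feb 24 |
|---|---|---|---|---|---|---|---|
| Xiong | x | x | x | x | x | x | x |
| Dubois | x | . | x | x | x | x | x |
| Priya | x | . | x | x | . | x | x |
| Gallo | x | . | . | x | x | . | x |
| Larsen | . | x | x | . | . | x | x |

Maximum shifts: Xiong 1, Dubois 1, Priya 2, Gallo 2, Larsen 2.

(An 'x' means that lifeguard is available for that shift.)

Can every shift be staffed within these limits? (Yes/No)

One valid schedule: Feb 18→Priya, Feb 19→Xiong, Feb 20→Priya, Feb 21→Gallo, Feb 22→Dubois+Gallo, Feb 23→Larsen, Feb 24→Larsen.
Loads: Xiong 1/1, Dubois 1/1, Priya 2/2, Gallo 2/2, Larsen 2/2 — all within limits.

Yes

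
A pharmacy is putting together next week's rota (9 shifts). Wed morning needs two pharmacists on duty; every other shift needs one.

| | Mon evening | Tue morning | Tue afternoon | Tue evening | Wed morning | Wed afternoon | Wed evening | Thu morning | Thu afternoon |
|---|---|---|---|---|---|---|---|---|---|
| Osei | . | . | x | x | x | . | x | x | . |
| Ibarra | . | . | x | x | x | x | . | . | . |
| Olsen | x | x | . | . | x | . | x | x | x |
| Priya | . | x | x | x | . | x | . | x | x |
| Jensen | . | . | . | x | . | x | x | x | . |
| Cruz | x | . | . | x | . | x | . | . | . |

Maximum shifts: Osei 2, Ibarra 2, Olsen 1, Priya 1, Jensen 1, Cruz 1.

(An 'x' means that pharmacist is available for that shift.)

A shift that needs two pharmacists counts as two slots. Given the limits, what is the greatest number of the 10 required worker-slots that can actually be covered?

Total capacity across all pharmacists is 2+2+1+1+1+1 = 8, and 10 slots are needed, so at most 8 can be filled.
An assignment achieving 8: Mon evening→Olsen, Tue morning→Priya, Tue afternoon→Osei, Tue evening→Cruz, Wed morning→Osei+Ibarra, Wed afternoon→Ibarra, Wed evening→Jensen.
Loads: Osei 2/2, Ibarra 2/2, Olsen 1/1, Priya 1/1, Jensen 1/1, Cruz 1/1.

8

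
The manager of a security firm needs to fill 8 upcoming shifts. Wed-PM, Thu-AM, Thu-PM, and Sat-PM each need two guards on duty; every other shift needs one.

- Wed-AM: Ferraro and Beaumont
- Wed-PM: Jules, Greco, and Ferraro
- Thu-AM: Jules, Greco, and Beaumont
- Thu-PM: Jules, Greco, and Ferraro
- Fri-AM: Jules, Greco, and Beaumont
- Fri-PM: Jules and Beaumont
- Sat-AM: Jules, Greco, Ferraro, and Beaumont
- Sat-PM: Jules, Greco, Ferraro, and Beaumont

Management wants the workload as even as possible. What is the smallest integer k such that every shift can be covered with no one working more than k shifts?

With 4 guards and 12 worker-slots to fill, someone must work at least ⌈12/4⌉ = 3 shifts, so k ≥ 3.
k = 3 works: Wed-AM→Ferraro, Wed-PM→Jules+Greco, Thu-AM→Jules+Greco, Thu-PM→Greco+Ferraro, Fri-AM→Beaumont, Fri-PM→Jules, Sat-AM→Beaumont, Sat-PM→Ferraro+Beaumont.
Loads: Jules 3, Greco 3, Ferraro 3, Beaumont 3 — all ≤ 3.

3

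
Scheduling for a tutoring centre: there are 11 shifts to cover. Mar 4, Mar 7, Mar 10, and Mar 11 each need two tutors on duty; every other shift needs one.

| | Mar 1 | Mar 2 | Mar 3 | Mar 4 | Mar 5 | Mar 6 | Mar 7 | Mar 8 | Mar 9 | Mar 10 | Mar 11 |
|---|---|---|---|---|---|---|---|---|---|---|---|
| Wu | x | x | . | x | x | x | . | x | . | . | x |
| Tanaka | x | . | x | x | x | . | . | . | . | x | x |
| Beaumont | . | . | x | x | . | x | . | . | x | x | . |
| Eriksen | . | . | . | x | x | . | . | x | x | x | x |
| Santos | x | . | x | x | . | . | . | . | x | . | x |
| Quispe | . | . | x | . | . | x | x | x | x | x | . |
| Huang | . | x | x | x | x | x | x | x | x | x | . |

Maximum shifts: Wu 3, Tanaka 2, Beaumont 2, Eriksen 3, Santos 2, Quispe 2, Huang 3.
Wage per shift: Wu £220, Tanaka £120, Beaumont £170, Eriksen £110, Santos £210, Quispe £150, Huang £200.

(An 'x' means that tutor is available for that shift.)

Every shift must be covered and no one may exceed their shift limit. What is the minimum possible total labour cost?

£2450

Mar 7 can only be covered by Quispe and Huang, so that assignment is forced.
Picking the cheapest available tutor for each shift independently would cost £1960, but that ignores the shift limits.
An optimal schedule: Mar 1→Tanaka, Mar 2→Huang, Mar 3→Tanaka, Mar 4→Beaumont+Santos, Mar 5→Eriksen, Mar 6→Quispe, Mar 7→Quispe+Huang, Mar 8→Eriksen, Mar 9→Eriksen, Mar 10→Beaumont+Huang, Mar 11→Santos+Wu.
Total: 120 + 200 + 120 + 170 + 210 + 110 + 150 + 150 + 200 + 110 + 110 + 170 + 200 + 210 + 220 = £2450.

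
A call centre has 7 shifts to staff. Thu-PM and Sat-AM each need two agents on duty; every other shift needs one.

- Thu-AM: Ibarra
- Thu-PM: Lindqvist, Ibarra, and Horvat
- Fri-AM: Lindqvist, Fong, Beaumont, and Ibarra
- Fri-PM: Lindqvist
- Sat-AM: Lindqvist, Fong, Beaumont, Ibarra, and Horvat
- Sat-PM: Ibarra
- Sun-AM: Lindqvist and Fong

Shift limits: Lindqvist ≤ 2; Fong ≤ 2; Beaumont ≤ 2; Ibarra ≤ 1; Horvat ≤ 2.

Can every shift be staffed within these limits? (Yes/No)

Total capacity is 9 and 9 slots are needed, so capacity alone doesn't rule it out.
Shifts {Thu-AM, Sat-PM} need 2 worker-slots in total, but the agents available for any of those shifts (Ibarra) can supply at most 1 among them. So no valid schedule exists.

No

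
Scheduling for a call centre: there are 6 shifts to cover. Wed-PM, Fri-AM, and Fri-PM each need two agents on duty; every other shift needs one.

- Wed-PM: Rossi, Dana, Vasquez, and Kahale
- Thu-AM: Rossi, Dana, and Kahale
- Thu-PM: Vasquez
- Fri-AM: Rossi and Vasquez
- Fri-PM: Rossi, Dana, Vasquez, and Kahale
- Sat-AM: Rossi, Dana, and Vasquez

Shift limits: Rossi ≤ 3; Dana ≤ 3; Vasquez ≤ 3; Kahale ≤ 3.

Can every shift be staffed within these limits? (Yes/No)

Thu-PM can only be covered by Vasquez, so that assignment is forced.
Fri-AM can only be covered by Rossi and Vasquez, so that assignment is forced.
One valid schedule: Wed-PM→Dana+Vasquez, Thu-AM→Rossi, Thu-PM→Vasquez, Fri-AM→Rossi+Vasquez, Fri-PM→Dana+Kahale, Sat-AM→Rossi.
Loads: Rossi 3/3, Dana 2/3, Vasquez 3/3, Kahale 1/3 — all within limits.

Yes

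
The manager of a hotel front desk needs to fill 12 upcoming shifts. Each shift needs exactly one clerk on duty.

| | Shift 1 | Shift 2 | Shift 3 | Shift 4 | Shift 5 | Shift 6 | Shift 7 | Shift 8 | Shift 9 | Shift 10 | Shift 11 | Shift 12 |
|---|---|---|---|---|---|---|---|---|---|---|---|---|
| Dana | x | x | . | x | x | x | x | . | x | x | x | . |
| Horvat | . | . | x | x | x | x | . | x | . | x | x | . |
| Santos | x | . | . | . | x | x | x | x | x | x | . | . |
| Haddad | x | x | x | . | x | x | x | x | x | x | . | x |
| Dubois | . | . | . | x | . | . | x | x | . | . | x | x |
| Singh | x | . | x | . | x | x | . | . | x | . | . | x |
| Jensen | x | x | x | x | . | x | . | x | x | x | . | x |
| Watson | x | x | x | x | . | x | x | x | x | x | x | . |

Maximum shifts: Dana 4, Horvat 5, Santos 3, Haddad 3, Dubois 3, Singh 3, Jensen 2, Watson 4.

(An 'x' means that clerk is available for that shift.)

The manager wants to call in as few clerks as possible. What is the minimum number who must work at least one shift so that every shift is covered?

3

12 slots to fill and no one can take more than 5, so at least ⌈12/5⌉ = 3 clerks are needed.
Dana, Horvat, and Haddad alone can cover everything: Shift 1→Dana, Shift 2→Dana, Shift 3→Horvat, Shift 4→Dana, Shift 5→Horvat, Shift 6→Horvat, Shift 7→Dana, Shift 8→Horvat, Shift 9→Haddad, Shift 10→Haddad, Shift 11→Horvat, Shift 12→Haddad.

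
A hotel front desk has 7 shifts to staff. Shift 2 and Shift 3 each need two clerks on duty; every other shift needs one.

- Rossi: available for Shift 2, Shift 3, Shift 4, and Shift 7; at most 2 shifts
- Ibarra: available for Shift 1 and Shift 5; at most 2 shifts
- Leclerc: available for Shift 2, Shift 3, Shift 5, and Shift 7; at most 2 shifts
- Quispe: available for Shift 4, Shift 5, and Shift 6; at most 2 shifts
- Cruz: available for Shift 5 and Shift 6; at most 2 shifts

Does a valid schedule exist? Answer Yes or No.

No

Total capacity is 10 and 9 slots are needed, so capacity alone doesn't rule it out.
Shifts {Shift 2, Shift 3, Shift 7} need 5 worker-slots in total, but the clerks available for any of those shifts (Rossi and Leclerc) can supply at most 4 among them. So no valid schedule exists.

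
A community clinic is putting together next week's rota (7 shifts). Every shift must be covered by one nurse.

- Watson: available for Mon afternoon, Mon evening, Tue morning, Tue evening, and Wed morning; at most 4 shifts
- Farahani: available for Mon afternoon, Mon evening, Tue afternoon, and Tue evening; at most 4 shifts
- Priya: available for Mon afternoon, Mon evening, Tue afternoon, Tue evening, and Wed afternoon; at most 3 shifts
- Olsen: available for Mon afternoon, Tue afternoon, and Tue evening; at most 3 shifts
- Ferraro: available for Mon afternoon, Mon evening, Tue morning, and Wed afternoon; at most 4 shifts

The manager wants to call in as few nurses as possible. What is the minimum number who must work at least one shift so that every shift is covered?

2

7 slots to fill and no one can take more than 4, so at least ⌈7/4⌉ = 2 nurses are needed.
Watson and Priya alone can cover everything: Mon afternoon→Watson, Mon evening→Watson, Tue morning→Watson, Tue afternoon→Priya, Tue evening→Priya, Wed morning→Watson, Wed afternoon→Priya.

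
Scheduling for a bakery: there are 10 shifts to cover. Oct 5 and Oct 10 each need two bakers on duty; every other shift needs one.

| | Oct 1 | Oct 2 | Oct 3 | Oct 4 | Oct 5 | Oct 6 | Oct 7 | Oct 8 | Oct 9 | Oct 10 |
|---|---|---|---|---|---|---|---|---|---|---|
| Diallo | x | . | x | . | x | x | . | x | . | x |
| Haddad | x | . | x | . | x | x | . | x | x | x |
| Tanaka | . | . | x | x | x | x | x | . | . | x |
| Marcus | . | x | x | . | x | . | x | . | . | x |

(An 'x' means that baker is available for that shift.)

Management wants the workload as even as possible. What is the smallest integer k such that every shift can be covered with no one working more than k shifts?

3

With 4 bakers and 12 worker-slots to fill, someone must work at least ⌈12/4⌉ = 3 shifts, so k ≥ 3.
k = 3 works: Oct 1→Diallo, Oct 2→Marcus, Oct 3→Haddad, Oct 4→Tanaka, Oct 5→Haddad+Marcus, Oct 6→Diallo, Oct 7→Tanaka, Oct 8→Diallo, Oct 9→Haddad, Oct 10→Tanaka+Marcus.
Loads: Diallo 3, Haddad 3, Tanaka 3, Marcus 3 — all ≤ 3.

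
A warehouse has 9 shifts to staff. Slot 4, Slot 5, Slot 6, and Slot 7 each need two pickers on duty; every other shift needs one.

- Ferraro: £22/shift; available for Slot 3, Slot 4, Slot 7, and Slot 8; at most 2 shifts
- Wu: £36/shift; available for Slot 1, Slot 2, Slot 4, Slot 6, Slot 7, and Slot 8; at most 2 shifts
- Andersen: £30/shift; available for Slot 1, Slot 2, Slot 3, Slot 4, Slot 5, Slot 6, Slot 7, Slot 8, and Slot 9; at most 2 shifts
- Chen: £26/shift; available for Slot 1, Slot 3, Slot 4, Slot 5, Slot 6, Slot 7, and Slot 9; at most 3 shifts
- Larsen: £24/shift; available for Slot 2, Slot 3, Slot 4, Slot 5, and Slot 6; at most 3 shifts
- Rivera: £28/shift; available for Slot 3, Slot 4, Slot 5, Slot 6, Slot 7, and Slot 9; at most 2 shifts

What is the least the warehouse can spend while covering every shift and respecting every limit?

£346

Picking the cheapest available picker for each shift independently would cost £314, but that ignores the shift limits.
An optimal schedule: Slot 1→Chen, Slot 2→Larsen, Slot 3→Ferraro, Slot 4→Andersen+Wu, Slot 5→Larsen+Chen, Slot 6→Larsen+Rivera, Slot 7→Rivera+Andersen, Slot 8→Ferraro, Slot 9→Chen.
Total: 26 + 24 + 22 + 30 + 36 + 24 + 26 + 24 + 28 + 28 + 30 + 22 + 26 = £346.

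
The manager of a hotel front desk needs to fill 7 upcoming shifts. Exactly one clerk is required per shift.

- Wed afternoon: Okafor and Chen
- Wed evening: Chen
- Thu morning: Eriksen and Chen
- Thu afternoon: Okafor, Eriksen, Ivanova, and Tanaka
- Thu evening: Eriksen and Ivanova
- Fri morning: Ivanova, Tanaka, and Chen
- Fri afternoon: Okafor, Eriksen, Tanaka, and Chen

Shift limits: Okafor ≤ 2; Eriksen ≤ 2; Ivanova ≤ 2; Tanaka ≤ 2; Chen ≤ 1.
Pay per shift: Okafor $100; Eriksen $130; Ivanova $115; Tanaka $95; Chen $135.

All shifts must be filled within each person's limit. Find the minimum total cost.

Wed evening can only be covered by Chen, so that assignment is forced.
Picking the cheapest available clerk for each shift independently would cost $765, but that ignores the shift limits.
An optimal schedule: Wed afternoon→Okafor, Wed evening→Chen, Thu morning→Eriksen, Thu afternoon→Tanaka, Thu evening→Ivanova, Fri morning→Tanaka, Fri afternoon→Okafor.
Total: 100 + 135 + 130 + 95 + 115 + 95 + 100 = $770.

$770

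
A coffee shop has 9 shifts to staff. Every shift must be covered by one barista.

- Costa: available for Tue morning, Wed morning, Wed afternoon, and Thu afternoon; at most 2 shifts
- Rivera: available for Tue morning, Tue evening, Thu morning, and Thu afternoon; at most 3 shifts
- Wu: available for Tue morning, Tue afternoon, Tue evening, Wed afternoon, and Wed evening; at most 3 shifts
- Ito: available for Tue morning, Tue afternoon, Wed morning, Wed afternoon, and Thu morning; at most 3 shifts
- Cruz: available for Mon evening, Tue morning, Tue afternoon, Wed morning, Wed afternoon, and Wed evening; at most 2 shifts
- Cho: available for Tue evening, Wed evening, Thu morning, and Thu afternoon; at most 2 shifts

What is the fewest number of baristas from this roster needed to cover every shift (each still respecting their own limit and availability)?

4

9 slots to fill and no one can take more than 3, so at least ⌈9/3⌉ = 3 baristas are needed.
No set of 3 baristas can cover every shift (each such set leaves at least one shift with no one available or exceeds a cap).
Costa, Rivera, Wu, and Cruz alone can cover everything: Mon evening→Cruz, Tue morning→Rivera, Tue afternoon→Wu, Tue evening→Rivera, Wed morning→Costa, Wed afternoon→Wu, Wed evening→Wu, Thu morning→Rivera, Thu afternoon→Costa.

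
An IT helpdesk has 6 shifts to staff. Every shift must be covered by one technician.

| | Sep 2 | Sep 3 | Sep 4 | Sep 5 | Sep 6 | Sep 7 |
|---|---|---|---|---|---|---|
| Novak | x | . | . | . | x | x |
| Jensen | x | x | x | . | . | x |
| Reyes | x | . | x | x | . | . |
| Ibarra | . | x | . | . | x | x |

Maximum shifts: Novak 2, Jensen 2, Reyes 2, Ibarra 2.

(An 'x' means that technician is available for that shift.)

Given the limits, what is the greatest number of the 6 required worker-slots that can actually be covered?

6

Total capacity across all technicians is 2+2+2+2 = 8, and 6 slots are needed, so at most 6 can be filled.
An assignment achieving 6: Sep 2→Novak, Sep 3→Jensen, Sep 4→Jensen, Sep 5→Reyes, Sep 6→Novak, Sep 7→Ibarra.
Loads: Novak 2/2, Jensen 2/2, Reyes 1/2, Ibarra 1/2.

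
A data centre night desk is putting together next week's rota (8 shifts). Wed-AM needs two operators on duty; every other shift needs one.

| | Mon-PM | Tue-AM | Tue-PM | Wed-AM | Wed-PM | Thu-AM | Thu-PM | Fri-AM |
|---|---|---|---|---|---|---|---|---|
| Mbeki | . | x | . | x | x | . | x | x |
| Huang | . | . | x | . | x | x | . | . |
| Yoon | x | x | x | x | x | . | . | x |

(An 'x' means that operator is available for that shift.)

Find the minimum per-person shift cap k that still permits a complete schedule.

With 3 operators and 9 worker-slots to fill, someone must work at least ⌈9/3⌉ = 3 shifts, so k ≥ 3.
k = 3 works: Mon-PM→Yoon, Tue-AM→Mbeki, Tue-PM→Huang, Wed-AM→Mbeki+Yoon, Wed-PM→Huang, Thu-AM→Huang, Thu-PM→Mbeki, Fri-AM→Yoon.
Loads: Mbeki 3, Huang 3, Yoon 3 — all ≤ 3.

3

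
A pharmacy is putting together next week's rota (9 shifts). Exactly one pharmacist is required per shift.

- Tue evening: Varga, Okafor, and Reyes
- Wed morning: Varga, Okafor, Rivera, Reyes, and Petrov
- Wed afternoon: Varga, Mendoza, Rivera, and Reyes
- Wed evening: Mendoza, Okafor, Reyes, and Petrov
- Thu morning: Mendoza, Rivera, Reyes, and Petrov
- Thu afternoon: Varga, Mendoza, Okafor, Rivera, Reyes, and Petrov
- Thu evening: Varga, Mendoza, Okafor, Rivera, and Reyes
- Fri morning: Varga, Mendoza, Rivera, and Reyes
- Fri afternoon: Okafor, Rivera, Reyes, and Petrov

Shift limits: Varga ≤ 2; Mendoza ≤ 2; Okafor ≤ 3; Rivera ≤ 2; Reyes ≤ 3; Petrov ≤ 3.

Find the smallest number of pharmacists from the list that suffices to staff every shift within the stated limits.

3

9 slots to fill and no one can take more than 3, so at least ⌈9/3⌉ = 3 pharmacists are needed.
Okafor, Reyes, and Petrov alone can cover everything: Tue evening→Okafor, Wed morning→Okafor, Wed afternoon→Reyes, Wed evening→Petrov, Thu morning→Reyes, Thu afternoon→Petrov, Thu evening→Okafor, Fri morning→Reyes, Fri afternoon→Petrov.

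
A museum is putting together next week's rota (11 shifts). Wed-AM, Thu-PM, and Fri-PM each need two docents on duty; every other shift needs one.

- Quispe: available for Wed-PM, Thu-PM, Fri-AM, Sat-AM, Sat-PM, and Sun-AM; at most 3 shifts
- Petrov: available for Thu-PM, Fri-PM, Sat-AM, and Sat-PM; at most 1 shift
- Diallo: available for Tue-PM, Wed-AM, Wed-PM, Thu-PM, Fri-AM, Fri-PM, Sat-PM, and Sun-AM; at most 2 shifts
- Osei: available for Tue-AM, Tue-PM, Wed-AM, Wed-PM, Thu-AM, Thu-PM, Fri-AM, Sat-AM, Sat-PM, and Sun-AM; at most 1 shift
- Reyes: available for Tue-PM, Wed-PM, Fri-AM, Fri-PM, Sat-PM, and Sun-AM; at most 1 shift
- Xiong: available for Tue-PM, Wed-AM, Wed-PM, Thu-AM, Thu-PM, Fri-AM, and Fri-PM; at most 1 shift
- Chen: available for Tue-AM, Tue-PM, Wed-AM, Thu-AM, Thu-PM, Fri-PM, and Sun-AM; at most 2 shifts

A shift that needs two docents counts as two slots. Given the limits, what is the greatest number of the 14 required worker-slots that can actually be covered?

11

Total capacity across all docents is 3+1+2+1+1+1+2 = 11, and 14 slots are needed, so at most 11 can be filled.
An assignment achieving 11: Tue-AM→Osei, Tue-PM→Diallo, Wed-AM→Diallo+Chen, Wed-PM→Quispe, Thu-AM→Xiong, Fri-AM→Quispe, Fri-PM→Petrov+Reyes, Sat-AM→Quispe, Sun-AM→Chen.
Loads: Quispe 3/3, Petrov 1/1, Diallo 2/2, Osei 1/1, Reyes 1/1, Xiong 1/1, Chen 2/2.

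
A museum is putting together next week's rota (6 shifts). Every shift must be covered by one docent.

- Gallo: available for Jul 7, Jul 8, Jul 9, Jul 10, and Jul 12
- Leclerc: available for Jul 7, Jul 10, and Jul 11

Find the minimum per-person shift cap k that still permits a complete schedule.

3

With 2 docents and 6 worker-slots to fill, someone must work at least ⌈6/2⌉ = 3 shifts, so k ≥ 3.
k = 3 works: Jul 7→Leclerc, Jul 8→Gallo, Jul 9→Gallo, Jul 10→Leclerc, Jul 11→Leclerc, Jul 12→Gallo.
Loads: Gallo 3, Leclerc 3 — all ≤ 3.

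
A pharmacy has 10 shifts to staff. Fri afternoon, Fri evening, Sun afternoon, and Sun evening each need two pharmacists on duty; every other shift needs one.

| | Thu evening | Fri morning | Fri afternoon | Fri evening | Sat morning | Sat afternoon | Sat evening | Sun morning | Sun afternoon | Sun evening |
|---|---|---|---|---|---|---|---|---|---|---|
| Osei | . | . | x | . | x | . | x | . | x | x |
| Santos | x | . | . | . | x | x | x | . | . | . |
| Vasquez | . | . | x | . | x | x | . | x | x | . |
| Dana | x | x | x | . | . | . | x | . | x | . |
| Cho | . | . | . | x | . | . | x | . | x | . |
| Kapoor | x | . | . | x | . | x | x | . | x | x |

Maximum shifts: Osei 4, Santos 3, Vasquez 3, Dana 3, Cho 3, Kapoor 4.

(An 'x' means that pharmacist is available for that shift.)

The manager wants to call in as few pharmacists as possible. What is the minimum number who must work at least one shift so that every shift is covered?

14 slots to fill and no one can take more than 4, so at least ⌈14/4⌉ = 4 pharmacists are needed.
Shifts {Fri morning, Fri evening, Sun morning, Sun evening} need 6 slots, but among the pharmacists available for them (Osei, Vasquez, Dana, Cho, and Kapoor) any 4 together supply at most 5. So 4 pharmacists are not enough.
Osei, Vasquez, Dana, Cho, and Kapoor alone can cover everything: Thu evening→Dana, Fri morning→Dana, Fri afternoon→Osei+Vasquez, Fri evening→Cho+Kapoor, Sat morning→Osei, Sat afternoon→Vasquez, Sat evening→Osei, Sun morning→Vasquez, Sun afternoon→Dana+Cho, Sun evening→Osei+Kapoor.

5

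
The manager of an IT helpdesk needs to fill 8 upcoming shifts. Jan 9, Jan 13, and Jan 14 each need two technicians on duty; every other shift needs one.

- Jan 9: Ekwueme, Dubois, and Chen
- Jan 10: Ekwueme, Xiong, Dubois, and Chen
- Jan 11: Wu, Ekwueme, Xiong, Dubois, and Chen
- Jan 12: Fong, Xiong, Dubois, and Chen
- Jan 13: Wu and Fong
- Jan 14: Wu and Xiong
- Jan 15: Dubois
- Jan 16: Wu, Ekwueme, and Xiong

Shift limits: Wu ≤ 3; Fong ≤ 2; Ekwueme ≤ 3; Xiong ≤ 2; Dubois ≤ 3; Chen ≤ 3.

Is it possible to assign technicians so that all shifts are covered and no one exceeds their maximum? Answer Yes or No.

Jan 13 can only be covered by Wu and Fong, so that assignment is forced.
Jan 14 can only be covered by Wu and Xiong, so that assignment is forced.
Jan 15 can only be covered by Dubois, so that assignment is forced.
One valid schedule: Jan 9→Ekwueme+Dubois, Jan 10→Ekwueme, Jan 11→Ekwueme, Jan 12→Fong, Jan 13→Wu+Fong, Jan 14→Wu+Xiong, Jan 15→Dubois, Jan 16→Wu.
Loads: Wu 3/3, Fong 2/2, Ekwueme 3/3, Xiong 1/2, Dubois 2/3, Chen 0/3 — all within limits.

Yes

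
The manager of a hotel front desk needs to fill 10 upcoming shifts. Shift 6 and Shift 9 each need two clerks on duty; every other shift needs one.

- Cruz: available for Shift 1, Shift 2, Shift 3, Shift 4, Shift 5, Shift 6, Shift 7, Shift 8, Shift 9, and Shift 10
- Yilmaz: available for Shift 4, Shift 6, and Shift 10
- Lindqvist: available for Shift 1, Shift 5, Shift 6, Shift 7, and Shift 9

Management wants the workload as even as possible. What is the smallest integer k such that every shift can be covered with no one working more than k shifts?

With 3 clerks and 12 worker-slots to fill, someone must work at least ⌈12/3⌉ = 4 shifts, so k ≥ 4.
k = 4 is infeasible (exhaustive check).
k = 5 works: Shift 1→Cruz, Shift 2→Cruz, Shift 3→Cruz, Shift 4→Yilmaz, Shift 5→Lindqvist, Shift 6→Yilmaz+Lindqvist, Shift 7→Lindqvist, Shift 8→Cruz, Shift 9→Cruz+Lindqvist, Shift 10→Yilmaz.
Loads: Cruz 5, Yilmaz 3, Lindqvist 4 — all ≤ 5.

5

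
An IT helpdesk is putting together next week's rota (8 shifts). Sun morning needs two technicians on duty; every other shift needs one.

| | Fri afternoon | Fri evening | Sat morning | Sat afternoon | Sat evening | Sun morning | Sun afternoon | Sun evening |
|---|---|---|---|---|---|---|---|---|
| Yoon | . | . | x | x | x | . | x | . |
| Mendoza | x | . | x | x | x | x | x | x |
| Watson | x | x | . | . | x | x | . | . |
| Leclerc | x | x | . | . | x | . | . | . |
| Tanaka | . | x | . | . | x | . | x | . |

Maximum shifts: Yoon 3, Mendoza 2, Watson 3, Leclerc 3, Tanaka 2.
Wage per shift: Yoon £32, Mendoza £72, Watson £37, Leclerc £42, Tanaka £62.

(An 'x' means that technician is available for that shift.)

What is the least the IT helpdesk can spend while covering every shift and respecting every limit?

Sun morning can only be covered by Mendoza and Watson, so that assignment is forced.
Sun evening can only be covered by Mendoza, so that assignment is forced.
Picking the cheapest available technician for each shift independently would cost £383, but that ignores the shift limits.
An optimal schedule: Fri afternoon→Watson, Fri evening→Watson, Sat morning→Yoon, Sat afternoon→Yoon, Sat evening→Leclerc, Sun morning→Mendoza+Watson, Sun afternoon→Yoon, Sun evening→Mendoza.
Total: 37 + 37 + 32 + 32 + 42 + 72 + 37 + 32 + 72 = £393.

£393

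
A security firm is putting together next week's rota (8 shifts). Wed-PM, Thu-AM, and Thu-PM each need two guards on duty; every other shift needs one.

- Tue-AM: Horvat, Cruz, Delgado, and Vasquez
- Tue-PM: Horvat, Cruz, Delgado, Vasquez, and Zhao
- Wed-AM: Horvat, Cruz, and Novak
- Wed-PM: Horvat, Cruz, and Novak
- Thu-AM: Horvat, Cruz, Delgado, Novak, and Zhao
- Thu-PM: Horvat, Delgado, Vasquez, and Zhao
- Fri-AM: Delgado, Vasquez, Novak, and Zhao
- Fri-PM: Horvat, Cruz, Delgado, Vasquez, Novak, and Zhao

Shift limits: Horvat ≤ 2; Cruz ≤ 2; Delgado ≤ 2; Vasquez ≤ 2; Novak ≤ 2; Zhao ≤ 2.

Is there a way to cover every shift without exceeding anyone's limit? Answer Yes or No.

Yes

One valid schedule: Tue-AM→Cruz, Tue-PM→Delgado, Wed-AM→Horvat, Wed-PM→Horvat+Cruz, Thu-AM→Novak+Zhao, Thu-PM→Vasquez+Zhao, Fri-AM→Delgado, Fri-PM→Vasquez.
Loads: Horvat 2/2, Cruz 2/2, Delgado 2/2, Vasquez 2/2, Novak 1/2, Zhao 2/2 — all within limits.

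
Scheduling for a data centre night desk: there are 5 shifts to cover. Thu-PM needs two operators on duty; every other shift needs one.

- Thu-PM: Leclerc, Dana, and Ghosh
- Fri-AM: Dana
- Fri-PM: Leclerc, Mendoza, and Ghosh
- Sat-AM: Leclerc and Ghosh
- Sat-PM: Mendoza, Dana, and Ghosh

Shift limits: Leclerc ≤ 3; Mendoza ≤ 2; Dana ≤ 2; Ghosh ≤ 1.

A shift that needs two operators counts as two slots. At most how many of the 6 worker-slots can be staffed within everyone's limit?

Total capacity across all operators is 3+2+2+1 = 8, and 6 slots are needed, so at most 6 can be filled.
An assignment achieving 6: Thu-PM→Leclerc+Dana, Fri-AM→Dana, Fri-PM→Leclerc, Sat-AM→Leclerc, Sat-PM→Mendoza.
Loads: Leclerc 3/3, Mendoza 1/2, Dana 2/2, Ghosh 0/1.

6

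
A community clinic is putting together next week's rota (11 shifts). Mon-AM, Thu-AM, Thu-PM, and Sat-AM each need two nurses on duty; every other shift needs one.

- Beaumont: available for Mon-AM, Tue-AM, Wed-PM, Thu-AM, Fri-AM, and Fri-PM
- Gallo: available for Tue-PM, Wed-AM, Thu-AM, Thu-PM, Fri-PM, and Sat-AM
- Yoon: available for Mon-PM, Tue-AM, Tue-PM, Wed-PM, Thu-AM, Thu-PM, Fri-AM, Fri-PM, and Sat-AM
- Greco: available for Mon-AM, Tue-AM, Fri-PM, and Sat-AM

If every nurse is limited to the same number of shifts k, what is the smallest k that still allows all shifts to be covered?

4

With 4 nurses and 15 worker-slots to fill, someone must work at least ⌈15/4⌉ = 4 shifts, so k ≥ 4.
k = 4 works: Mon-AM→Beaumont+Greco, Mon-PM→Yoon, Tue-AM→Beaumont, Tue-PM→Gallo, Wed-AM→Gallo, Wed-PM→Beaumont, Thu-AM→Gallo+Yoon, Thu-PM→Gallo+Yoon, Fri-AM→Beaumont, Fri-PM→Greco, Sat-AM→Yoon+Greco.
Loads: Beaumont 4, Gallo 4, Yoon 4, Greco 3 — all ≤ 4.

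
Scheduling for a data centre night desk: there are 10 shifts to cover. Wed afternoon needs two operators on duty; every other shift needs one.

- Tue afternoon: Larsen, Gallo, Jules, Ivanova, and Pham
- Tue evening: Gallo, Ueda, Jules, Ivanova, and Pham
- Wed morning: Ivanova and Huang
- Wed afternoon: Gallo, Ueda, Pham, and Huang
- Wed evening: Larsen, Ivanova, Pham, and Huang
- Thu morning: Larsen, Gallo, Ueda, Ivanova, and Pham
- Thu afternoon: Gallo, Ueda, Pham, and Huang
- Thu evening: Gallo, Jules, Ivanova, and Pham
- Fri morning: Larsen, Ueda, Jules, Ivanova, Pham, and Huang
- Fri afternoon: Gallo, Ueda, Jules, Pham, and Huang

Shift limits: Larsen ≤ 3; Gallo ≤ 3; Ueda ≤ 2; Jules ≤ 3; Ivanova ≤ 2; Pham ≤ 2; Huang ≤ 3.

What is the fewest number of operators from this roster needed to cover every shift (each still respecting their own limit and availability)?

4

11 slots to fill and no one can take more than 3, so at least ⌈11/3⌉ = 4 operators are needed.
Larsen, Gallo, Ueda, and Huang alone can cover everything: Tue afternoon→Larsen, Tue evening→Gallo, Wed morning→Huang, Wed afternoon→Gallo+Ueda, Wed evening→Larsen, Thu morning→Larsen, Thu afternoon→Ueda, Thu evening→Gallo, Fri morning→Huang, Fri afternoon→Huang.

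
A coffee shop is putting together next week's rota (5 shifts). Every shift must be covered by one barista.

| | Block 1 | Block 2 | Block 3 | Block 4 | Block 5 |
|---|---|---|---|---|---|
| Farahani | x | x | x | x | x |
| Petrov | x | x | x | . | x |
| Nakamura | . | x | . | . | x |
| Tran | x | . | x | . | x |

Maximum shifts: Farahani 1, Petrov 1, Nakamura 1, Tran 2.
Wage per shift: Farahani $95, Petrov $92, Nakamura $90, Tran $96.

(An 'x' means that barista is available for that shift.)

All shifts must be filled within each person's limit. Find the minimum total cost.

$469

Block 4 can only be covered by Farahani, so that assignment is forced.
Picking the cheapest available barista for each shift independently would cost $459, but that ignores the shift limits.
An optimal schedule: Block 1→Petrov, Block 2→Nakamura, Block 3→Tran, Block 4→Farahani, Block 5→Tran.
Total: 92 + 90 + 96 + 95 + 96 = $469.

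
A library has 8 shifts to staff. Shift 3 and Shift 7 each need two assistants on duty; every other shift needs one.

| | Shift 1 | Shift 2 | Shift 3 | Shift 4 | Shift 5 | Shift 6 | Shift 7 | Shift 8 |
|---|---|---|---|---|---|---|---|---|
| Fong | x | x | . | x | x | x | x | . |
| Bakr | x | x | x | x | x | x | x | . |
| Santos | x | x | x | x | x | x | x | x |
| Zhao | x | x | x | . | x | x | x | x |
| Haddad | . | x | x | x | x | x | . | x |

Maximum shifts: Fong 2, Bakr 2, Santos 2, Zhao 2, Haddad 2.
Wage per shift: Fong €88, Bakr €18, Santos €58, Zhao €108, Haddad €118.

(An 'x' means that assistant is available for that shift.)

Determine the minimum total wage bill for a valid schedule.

€780

Picking the cheapest available assistant for each shift independently would cost €300, but that ignores the shift limits.
An optimal schedule: Shift 1→Fong, Shift 2→Bakr, Shift 3→Zhao+Haddad, Shift 4→Fong, Shift 5→Bakr, Shift 6→Haddad, Shift 7→Santos+Zhao, Shift 8→Santos.
Total: 88 + 18 + 108 + 118 + 88 + 18 + 118 + 58 + 108 + 58 = €780.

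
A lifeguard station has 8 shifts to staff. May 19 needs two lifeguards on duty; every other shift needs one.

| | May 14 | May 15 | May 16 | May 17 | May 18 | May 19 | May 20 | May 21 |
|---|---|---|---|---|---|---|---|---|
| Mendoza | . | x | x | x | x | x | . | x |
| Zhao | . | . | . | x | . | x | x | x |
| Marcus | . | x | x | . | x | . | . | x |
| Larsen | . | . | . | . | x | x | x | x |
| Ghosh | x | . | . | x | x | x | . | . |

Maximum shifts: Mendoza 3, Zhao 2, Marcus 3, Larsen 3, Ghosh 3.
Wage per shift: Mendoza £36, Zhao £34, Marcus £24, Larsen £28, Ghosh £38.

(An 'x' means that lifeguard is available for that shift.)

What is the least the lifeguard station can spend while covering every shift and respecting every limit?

£262

May 14 can only be covered by Ghosh, so that assignment is forced.
Picking the cheapest available lifeguard for each shift independently would cost £258, but that ignores the shift limits.
An optimal schedule: May 14→Ghosh, May 15→Marcus, May 16→Marcus, May 17→Zhao, May 18→Marcus, May 19→Larsen+Zhao, May 20→Larsen, May 21→Larsen.
Total: 38 + 24 + 24 + 34 + 24 + 28 + 34 + 28 + 28 = £262.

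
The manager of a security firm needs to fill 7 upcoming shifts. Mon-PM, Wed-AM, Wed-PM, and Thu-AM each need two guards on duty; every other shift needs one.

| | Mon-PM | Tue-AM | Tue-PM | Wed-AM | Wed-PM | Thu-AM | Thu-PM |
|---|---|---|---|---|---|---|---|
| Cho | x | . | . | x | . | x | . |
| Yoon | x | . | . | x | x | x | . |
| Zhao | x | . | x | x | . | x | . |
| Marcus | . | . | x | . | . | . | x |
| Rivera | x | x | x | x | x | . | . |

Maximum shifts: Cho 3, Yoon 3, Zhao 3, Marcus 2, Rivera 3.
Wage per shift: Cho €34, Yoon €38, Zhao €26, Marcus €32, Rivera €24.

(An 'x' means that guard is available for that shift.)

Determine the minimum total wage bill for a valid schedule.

Tue-AM can only be covered by Rivera, so that assignment is forced.
Wed-PM can only be covered by Yoon and Rivera, so that assignment is forced.
Thu-PM can only be covered by Marcus, so that assignment is forced.
Picking the cheapest available guard for each shift independently would cost €302, but that ignores the shift limits.
An optimal schedule: Mon-PM→Rivera+Zhao, Tue-AM→Rivera, Tue-PM→Marcus, Wed-AM→Zhao+Cho, Wed-PM→Rivera+Yoon, Thu-AM→Zhao+Cho, Thu-PM→Marcus.
Total: 24 + 26 + 24 + 32 + 26 + 34 + 24 + 38 + 26 + 34 + 32 = €320.

€320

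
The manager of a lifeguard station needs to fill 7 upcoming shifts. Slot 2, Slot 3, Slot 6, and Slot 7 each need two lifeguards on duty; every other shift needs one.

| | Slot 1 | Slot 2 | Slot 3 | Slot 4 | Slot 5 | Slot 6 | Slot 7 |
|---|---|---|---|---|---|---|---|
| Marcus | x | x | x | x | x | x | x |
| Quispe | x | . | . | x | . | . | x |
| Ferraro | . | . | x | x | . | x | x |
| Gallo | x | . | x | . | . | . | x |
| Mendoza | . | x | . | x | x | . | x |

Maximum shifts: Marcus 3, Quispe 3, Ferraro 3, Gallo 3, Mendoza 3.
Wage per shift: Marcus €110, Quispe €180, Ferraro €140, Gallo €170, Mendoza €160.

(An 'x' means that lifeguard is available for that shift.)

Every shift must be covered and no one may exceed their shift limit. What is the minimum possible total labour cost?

€1570

Slot 2 can only be covered by Marcus and Mendoza, so that assignment is forced.
Slot 6 can only be covered by Marcus and Ferraro, so that assignment is forced.
Picking the cheapest available lifeguard for each shift independently would cost €1350, but that ignores the shift limits.
An optimal schedule: Slot 1→Gallo, Slot 2→Marcus+Mendoza, Slot 3→Ferraro+Gallo, Slot 4→Mendoza, Slot 5→Marcus, Slot 6→Marcus+Ferraro, Slot 7→Ferraro+Mendoza.
Total: 170 + 110 + 160 + 140 + 170 + 160 + 110 + 110 + 140 + 140 + 160 = €1570.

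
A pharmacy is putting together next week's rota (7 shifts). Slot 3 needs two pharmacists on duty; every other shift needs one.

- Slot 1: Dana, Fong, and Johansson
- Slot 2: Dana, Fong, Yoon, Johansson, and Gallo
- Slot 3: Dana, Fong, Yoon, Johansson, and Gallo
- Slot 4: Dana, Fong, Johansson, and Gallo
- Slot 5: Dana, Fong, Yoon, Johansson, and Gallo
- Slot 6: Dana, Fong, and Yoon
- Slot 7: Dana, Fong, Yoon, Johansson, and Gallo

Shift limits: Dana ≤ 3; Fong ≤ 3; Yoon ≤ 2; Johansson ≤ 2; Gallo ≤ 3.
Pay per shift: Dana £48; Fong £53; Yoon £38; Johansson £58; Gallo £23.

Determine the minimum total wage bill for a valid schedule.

£289

Picking the cheapest available pharmacist for each shift independently would cost £239, but that ignores the shift limits.
An optimal schedule: Slot 1→Dana, Slot 2→Gallo, Slot 3→Yoon+Dana, Slot 4→Gallo, Slot 5→Gallo, Slot 6→Yoon, Slot 7→Dana.
Total: 48 + 23 + 38 + 48 + 23 + 23 + 38 + 48 = £289.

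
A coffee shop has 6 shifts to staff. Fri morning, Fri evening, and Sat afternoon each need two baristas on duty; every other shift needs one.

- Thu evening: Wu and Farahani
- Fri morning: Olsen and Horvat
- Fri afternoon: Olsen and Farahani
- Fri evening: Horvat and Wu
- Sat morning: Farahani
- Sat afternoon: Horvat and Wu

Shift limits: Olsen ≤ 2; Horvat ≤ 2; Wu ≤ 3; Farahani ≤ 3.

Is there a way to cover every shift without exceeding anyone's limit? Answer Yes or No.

Total capacity is 10 and 9 slots are needed, so capacity alone doesn't rule it out.
Shifts {Fri morning, Fri evening, Sat afternoon} need 6 worker-slots in total, but the baristas available for any of those shifts (Olsen, Horvat, and Wu) can supply at most 5 among them. So no valid schedule exists.

No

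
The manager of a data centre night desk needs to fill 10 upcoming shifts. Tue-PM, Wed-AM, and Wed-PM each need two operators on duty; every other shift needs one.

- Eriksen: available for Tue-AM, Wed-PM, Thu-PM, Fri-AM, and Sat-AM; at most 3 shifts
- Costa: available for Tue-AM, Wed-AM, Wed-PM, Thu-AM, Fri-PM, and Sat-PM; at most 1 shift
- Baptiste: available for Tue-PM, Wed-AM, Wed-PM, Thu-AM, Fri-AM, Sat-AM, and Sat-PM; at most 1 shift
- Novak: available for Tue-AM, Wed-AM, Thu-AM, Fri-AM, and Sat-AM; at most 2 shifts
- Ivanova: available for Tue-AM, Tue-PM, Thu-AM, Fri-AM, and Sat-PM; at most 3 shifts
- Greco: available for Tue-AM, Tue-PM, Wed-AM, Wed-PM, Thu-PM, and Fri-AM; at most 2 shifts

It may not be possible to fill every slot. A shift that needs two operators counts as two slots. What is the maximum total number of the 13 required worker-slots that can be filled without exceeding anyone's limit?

12

Total capacity across all operators is 3+1+1+2+3+2 = 12, and 13 slots are needed, so at most 12 can be filled.
An assignment achieving 12: Tue-AM→Ivanova, Tue-PM→Baptiste+Ivanova, Wed-AM→Novak+Greco, Wed-PM→Eriksen+Greco, Thu-AM→Novak, Thu-PM→Eriksen, Fri-PM→Costa, Sat-AM→Eriksen, Sat-PM→Ivanova.
Loads: Eriksen 3/3, Costa 1/1, Baptiste 1/1, Novak 2/2, Ivanova 3/3, Greco 2/2.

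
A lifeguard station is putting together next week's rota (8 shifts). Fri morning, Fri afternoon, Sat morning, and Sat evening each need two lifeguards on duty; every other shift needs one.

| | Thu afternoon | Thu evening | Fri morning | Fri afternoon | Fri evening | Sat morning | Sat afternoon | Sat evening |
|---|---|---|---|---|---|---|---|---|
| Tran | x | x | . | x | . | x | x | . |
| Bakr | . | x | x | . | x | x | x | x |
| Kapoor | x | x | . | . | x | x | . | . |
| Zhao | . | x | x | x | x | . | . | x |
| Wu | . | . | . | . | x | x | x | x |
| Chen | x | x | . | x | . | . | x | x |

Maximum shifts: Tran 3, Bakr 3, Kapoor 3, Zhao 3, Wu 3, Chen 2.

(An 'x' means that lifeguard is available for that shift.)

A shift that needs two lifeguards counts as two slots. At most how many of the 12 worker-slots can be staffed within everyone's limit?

Total capacity across all lifeguards is 3+3+3+3+3+2 = 17, and 12 slots are needed, so at most 12 can be filled.
An assignment achieving 12: Thu afternoon→Tran, Thu evening→Kapoor, Fri morning→Bakr+Zhao, Fri afternoon→Tran+Zhao, Fri evening→Bakr, Sat morning→Tran+Bakr, Sat afternoon→Wu, Sat evening→Zhao+Wu.
Loads: Tran 3/3, Bakr 3/3, Kapoor 1/3, Zhao 3/3, Wu 2/3, Chen 0/2.

12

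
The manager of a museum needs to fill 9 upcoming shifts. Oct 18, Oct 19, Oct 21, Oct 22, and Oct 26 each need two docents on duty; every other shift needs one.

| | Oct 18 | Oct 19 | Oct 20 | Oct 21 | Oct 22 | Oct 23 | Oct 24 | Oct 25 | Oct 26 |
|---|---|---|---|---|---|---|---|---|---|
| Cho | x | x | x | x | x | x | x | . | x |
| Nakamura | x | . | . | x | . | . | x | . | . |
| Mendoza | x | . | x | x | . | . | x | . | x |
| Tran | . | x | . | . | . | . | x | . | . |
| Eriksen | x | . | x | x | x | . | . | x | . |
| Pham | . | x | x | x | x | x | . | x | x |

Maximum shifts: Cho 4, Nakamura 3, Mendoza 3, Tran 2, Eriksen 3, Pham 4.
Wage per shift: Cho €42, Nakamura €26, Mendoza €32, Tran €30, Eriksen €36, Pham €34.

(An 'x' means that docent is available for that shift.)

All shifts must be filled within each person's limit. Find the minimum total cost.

€448

Picking the cheapest available docent for each shift independently would cost €442, but that ignores the shift limits.
An optimal schedule: Oct 18→Nakamura+Mendoza, Oct 19→Tran+Pham, Oct 20→Mendoza, Oct 21→Nakamura+Eriksen, Oct 22→Pham+Eriksen, Oct 23→Pham, Oct 24→Nakamura, Oct 25→Eriksen, Oct 26→Mendoza+Pham.
Total: 26 + 32 + 30 + 34 + 32 + 26 + 36 + 34 + 36 + 34 + 26 + 36 + 32 + 34 = €448.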